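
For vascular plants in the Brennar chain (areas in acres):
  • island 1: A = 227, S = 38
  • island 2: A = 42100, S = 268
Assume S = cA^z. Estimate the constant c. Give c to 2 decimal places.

5.00

z = ln(S₂/S₁) / ln(A₂/A₁) = ln(268/38) / ln(42100/227) = 1.9534 / 5.2229 = 0.3740
c = S₁ / A₁^z = 38 / 227^0.3740 = 38 / 7.606 = 4.996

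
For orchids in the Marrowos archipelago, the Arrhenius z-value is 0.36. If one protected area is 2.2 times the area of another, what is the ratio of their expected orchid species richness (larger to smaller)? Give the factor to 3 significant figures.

S₂/S₁ = (A₂/A₁)^z = 2.2^0.36
ln(S₂/S₁) = 0.36 × ln 2.2 = 0.36 × 0.7885 = 0.2838
S₂/S₁ = e^0.2838 ≈ 1.328

1.33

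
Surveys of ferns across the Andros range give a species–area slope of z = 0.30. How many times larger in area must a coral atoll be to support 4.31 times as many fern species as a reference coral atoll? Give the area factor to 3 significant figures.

(A₂/A₁)^0.3 = 4.31, so A₂/A₁ = 4.31^(1/0.3) = 4.31^3.333
ln(A₂/A₁) = ln 4.31 / 0.3 = 1.4609 / 0.3 = 4.8698
A₂/A₁ = e^4.8698 ≈ 130.3

130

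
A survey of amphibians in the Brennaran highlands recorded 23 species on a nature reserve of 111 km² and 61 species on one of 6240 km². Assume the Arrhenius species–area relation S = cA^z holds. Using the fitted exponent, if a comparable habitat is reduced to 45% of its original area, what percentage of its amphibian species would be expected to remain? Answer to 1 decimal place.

82.4%

z = ln(61/23) / ln(6240/111) = 0.9754 / 4.0292 = 0.2421
S_new/S_old = (A_new/A_old)^z = 0.45^0.2421 = exp(0.2421 × -0.7985) = 0.8242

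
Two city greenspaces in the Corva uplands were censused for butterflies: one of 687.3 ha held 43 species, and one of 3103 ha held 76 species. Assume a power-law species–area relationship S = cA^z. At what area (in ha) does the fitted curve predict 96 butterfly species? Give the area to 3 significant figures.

z = ln(76/43) / ln(3103/687.3) = 0.5695 / 1.5074 = 0.3778
c = 43 / 687.3^0.3778 = 43 / 11.8 = 3.643
A = (96/3.643)^(1/0.3778) ⇒ ln A = ln(26.35)/0.3778 = 8.6584
A = e^8.6584 ≈ 5758 ha

5760 ha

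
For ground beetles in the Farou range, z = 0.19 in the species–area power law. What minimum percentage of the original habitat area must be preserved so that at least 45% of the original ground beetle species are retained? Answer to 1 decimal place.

1.5%

Need (A_new/A_old)^0.19 = 0.45, so A_new/A_old = 0.45^(1/0.19) = 0.45^5.263
ln(A_new/A_old) = ln 0.45 / 0.19 = -0.7985 / 0.19 = -4.2027
A_new/A_old = e^-4.2027 ≈ 0.01496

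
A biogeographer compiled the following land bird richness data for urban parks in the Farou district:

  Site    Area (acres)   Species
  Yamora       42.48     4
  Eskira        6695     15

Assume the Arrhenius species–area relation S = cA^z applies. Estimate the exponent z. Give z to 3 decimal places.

Taking logs: ln S = ln c + z ln A, so z = (ln S₂ − ln S₁)/(ln A₂ − ln A₁).
z = ln(15/4) / ln(6695/42.48) = ln(3.75) / ln(157.6) = 1.3218 / 5.0601 = 0.2612

0.261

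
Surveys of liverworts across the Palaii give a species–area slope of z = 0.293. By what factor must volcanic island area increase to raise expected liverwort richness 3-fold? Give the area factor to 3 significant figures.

42.5

(A₂/A₁)^0.293 = 3, so A₂/A₁ = 3^(1/0.293) = 3^3.413
ln(A₂/A₁) = ln 3 / 0.293 = 1.0986 / 0.293 = 3.7495
A₂/A₁ = e^3.7495 ≈ 42.5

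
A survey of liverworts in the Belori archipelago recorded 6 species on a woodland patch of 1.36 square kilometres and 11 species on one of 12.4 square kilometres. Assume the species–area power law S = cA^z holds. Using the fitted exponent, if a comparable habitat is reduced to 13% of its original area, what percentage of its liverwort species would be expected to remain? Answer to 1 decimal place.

z = ln(11/6) / ln(12.4/1.36) = 0.6061 / 2.2102 = 0.2742
S_new/S_old = (A_new/A_old)^z = 0.13^0.2742 = exp(0.2742 × -2.0402) = 0.5715

57.1%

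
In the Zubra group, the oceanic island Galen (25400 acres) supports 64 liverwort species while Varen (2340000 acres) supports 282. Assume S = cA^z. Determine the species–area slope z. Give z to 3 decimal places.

0.328

Taking logs: ln S = ln c + z ln A, so z = (ln S₂ − ln S₁)/(ln A₂ − ln A₁).
z = ln(282/64) / ln(2340000/25400) = ln(4.406) / ln(92.13) = 1.4830 / 4.5232 = 0.3279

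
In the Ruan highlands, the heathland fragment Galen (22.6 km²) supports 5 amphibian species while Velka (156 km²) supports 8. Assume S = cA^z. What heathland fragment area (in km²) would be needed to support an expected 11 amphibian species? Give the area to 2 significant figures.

z = ln(8/5) / ln(156/22.6) = 0.4700 / 1.9319 = 0.2433
c = 5 / 22.6^0.2433 = 5 / 2.135 = 2.342
A = (11/2.342)^(1/0.2433) ⇒ ln A = ln(4.697)/0.2433 = 6.3588
A = e^6.3588 ≈ 577.6 km²

580 km²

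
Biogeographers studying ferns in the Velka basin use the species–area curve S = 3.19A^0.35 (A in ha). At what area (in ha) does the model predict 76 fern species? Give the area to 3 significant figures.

76 = 3.19 × A^0.35  ⇒  A^0.35 = 76/3.19 = 23.82
ln A = ln(23.82) / 0.35 = 3.1707 / 0.35 = 9.0592
A = e^9.0592 ≈ 8597 ha

8600 ha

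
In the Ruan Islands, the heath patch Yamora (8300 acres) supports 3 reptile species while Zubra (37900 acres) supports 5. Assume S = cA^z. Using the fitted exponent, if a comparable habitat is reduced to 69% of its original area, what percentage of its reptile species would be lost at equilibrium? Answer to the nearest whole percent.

12%

z = ln(5/3) / ln(37900/8300) = 0.5108 / 1.5187 = 0.3364
S_new/S_old = (A_new/A_old)^z = 0.69^0.3364 = exp(0.3364 × -0.3711) = 0.8827
Fraction lost = 1 − 0.8827 = 0.1173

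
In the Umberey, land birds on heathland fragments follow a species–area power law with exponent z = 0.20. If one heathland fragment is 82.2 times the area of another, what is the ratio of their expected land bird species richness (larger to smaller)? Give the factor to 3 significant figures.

2.42

S₂/S₁ = (A₂/A₁)^z = 82.2^0.2
ln(S₂/S₁) = 0.2 × ln 82.2 = 0.2 × 4.4092 = 0.8818
S₂/S₁ = e^0.8818 ≈ 2.415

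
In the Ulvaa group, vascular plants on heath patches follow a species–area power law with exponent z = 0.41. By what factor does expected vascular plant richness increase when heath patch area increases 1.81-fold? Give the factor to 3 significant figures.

S₂/S₁ = (A₂/A₁)^z = 1.81^0.41
ln(S₂/S₁) = 0.41 × ln 1.81 = 0.41 × 0.5933 = 0.2433
S₂/S₁ = e^0.2433 ≈ 1.275

1.28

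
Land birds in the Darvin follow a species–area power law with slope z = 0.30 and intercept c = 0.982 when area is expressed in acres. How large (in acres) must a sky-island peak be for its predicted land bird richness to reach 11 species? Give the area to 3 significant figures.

3140 acres

11 = 0.982 × A^0.3  ⇒  A^0.3 = 11/0.982 = 11.2
ln A = ln(11.2) / 0.3 = 2.4161 / 0.3 = 8.0535
A = e^8.0535 ≈ 3145 acres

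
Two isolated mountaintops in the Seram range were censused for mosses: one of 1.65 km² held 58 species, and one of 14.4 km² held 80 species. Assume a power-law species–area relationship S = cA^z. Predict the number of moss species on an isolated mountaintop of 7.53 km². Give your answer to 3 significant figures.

z = ln(80/58) / ln(14.4/1.65) = 0.3216 / 2.1665 = 0.1484
c = 58 / 1.65^0.1484 = 58 / 1.077 = 53.84
S₃ = 53.84 × 7.53^0.1484 = 53.84 × 1.349 ≈ 72.66

72.7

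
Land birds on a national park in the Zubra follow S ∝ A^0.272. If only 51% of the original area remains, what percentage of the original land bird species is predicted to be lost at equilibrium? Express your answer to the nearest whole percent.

S_new/S_old = (A_new/A_old)^z = 0.51^0.272
= exp(0.272 × ln 0.51) = exp(0.272 × -0.6733) = exp(-0.1831) ≈ 0.8326
Fraction lost = 1 − 0.8326 = 0.1674

17%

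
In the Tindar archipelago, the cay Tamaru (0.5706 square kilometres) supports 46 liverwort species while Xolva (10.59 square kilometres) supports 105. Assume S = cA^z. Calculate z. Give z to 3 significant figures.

Taking logs: ln S = ln c + z ln A, so z = (ln S₂ − ln S₁)/(ln A₂ − ln A₁).
z = ln(105/46) / ln(10.59/0.5706) = ln(2.283) / ln(18.56) = 0.8253 / 2.9210 = 0.2825

0.283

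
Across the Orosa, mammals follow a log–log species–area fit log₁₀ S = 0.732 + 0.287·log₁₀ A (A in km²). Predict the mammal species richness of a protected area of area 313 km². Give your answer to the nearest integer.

S = 5.395 × 313^0.287
ln S = ln 5.395 + 0.287 × ln 313 = 1.6855 + 0.287 × 5.7462 = 3.3347
S = e^3.3347 ≈ 28.07

28 species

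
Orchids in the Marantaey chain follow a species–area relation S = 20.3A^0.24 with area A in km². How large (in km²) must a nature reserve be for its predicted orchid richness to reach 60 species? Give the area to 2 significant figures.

91 km²

60 = 20.3 × A^0.24  ⇒  A^0.24 = 60/20.3 = 2.956
ln A = ln(2.956) / 0.24 = 1.0837 / 0.24 = 4.5155
A = e^4.5155 ≈ 91.42 km²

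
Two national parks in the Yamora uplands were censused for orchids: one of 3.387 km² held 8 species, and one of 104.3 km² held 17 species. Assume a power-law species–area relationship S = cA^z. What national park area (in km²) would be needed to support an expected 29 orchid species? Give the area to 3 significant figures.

1180 km²

z = ln(17/8) / ln(104.3/3.387) = 0.7538 / 3.4273 = 0.2199
c = 8 / 3.387^0.2199 = 8 / 1.308 = 6.117
A = (29/6.117)^(1/0.2199) ⇒ ln A = ln(4.741)/0.2199 = 7.0757
A = e^7.0757 ≈ 1183 km²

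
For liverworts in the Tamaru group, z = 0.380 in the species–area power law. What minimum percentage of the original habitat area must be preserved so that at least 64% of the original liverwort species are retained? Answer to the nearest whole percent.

31%

Need (A_new/A_old)^0.38 = 0.64, so A_new/A_old = 0.64^(1/0.38) = 0.64^2.632
ln(A_new/A_old) = ln 0.64 / 0.38 = -0.4463 / 0.38 = -1.1744
A_new/A_old = e^-1.1744 ≈ 0.309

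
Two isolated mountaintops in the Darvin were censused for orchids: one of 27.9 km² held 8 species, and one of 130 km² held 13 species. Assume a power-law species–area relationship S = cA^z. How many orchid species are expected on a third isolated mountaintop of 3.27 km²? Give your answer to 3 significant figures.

z = ln(13/8) / ln(130/27.9) = 0.4855 / 1.5389 = 0.3155
c = 8 / 27.9^0.3155 = 8 / 2.858 = 2.799
S₃ = 2.799 × 3.27^0.3155 = 2.799 × 1.453 ≈ 4.068

4.07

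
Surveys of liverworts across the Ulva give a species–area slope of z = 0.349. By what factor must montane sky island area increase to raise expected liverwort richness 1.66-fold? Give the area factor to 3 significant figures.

(A₂/A₁)^0.349 = 1.66, so A₂/A₁ = 1.66^(1/0.349) = 1.66^2.865
ln(A₂/A₁) = ln 1.66 / 0.349 = 0.5068 / 0.349 = 1.4522
A₂/A₁ = e^1.4522 ≈ 4.273

4.27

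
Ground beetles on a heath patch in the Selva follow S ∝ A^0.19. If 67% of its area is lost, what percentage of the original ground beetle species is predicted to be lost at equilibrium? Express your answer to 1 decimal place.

19.0%

S_new/S_old = (A_new/A_old)^z = 0.33^0.19
= exp(0.19 × ln 0.33) = exp(0.19 × -1.1087) = exp(-0.2106) ≈ 0.8101
Fraction lost = 1 − 0.8101 = 0.1899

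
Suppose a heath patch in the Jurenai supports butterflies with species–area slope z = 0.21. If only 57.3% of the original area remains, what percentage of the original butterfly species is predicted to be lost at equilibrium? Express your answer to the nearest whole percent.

11%

S_new/S_old = (A_new/A_old)^z = 0.573^0.21
= exp(0.21 × ln 0.573) = exp(0.21 × -0.5569) = exp(-0.1169) ≈ 0.8896
Fraction lost = 1 − 0.8896 = 0.1104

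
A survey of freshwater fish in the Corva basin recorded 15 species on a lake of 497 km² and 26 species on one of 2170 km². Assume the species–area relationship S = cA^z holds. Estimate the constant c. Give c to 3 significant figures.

1.48

z = ln(S₂/S₁) / ln(A₂/A₁) = ln(26/15) / ln(2170/497) = 0.5500 / 1.4739 = 0.3732
c = S₁ / A₁^z = 15 / 497^0.3732 = 15 / 10.15 = 1.479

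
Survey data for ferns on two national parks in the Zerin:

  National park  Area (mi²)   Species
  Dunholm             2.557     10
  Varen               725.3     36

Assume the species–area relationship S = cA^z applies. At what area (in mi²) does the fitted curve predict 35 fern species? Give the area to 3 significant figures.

641 mi²

z = ln(36/10) / ln(725.3/2.557) = 1.2809 / 5.6478 = 0.2268
c = 10 / 2.557^0.2268 = 10 / 1.237 = 8.082
A = (35/8.082)^(1/0.2268) ⇒ ln A = ln(4.331)/0.2268 = 6.4624
A = e^6.4624 ≈ 640.6 mi²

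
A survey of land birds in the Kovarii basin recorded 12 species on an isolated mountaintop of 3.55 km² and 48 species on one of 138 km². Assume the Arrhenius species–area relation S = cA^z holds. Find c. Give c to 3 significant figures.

7.43

z = ln(S₂/S₁) / ln(A₂/A₁) = ln(48/12) / ln(138/3.55) = 1.3863 / 3.6603 = 0.3787
c = S₁ / A₁^z = 12 / 3.55^0.3787 = 12 / 1.616 = 7.427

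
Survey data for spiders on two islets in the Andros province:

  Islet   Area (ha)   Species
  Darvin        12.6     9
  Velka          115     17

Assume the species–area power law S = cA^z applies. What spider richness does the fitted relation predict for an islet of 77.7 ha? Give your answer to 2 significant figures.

z = ln(17/9) / ln(115/12.6) = 0.6360 / 2.2112 = 0.2876
c = 9 / 12.6^0.2876 = 9 / 2.072 = 4.343
S₃ = 4.343 × 77.7^0.2876 = 4.343 × 3.497 ≈ 15.19

15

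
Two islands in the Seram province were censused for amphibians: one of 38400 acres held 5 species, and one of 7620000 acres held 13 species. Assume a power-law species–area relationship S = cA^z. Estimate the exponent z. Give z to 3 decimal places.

0.181

Taking logs: ln S = ln c + z ln A, so z = (ln S₂ − ln S₁)/(ln A₂ − ln A₁).
z = ln(13/5) / ln(7620000/38400) = ln(2.6) / ln(198.4) = 0.9555 / 5.2905 = 0.1806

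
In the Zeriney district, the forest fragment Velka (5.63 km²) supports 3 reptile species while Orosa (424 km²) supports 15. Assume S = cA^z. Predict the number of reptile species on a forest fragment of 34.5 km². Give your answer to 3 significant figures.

5.89

z = ln(15/3) / ln(424/5.63) = 1.6094 / 4.3216 = 0.3724
c = 3 / 5.63^0.3724 = 3 / 1.903 = 1.576
S₃ = 1.576 × 34.5^0.3724 = 1.576 × 3.739 ≈ 5.893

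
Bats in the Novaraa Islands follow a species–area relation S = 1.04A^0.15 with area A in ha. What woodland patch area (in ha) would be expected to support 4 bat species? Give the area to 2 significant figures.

4 = 1.04 × A^0.15  ⇒  A^0.15 = 4/1.04 = 3.846
ln A = ln(3.846) / 0.15 = 1.3471 / 0.15 = 8.9805
A = e^8.9805 ≈ 7947 ha

7900 ha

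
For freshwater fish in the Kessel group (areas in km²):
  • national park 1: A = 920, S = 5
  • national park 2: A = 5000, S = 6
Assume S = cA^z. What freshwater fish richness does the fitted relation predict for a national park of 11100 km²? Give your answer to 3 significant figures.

z = ln(6/5) / ln(5000/920) = 0.1823 / 1.6928 = 0.1077
c = 5 / 920^0.1077 = 5 / 2.085 = 2.398
S₃ = 2.398 × 11100^0.1077 = 2.398 × 2.727 ≈ 6.538

6.54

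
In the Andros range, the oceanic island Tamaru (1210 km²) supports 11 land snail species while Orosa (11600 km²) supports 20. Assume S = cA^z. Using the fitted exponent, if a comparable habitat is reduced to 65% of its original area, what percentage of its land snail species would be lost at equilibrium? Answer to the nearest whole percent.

11%

z = ln(20/11) / ln(11600/1210) = 0.5978 / 2.2604 = 0.2645
S_new/S_old = (A_new/A_old)^z = 0.65^0.2645 = exp(0.2645 × -0.4308) = 0.8923
Fraction lost = 1 − 0.8923 = 0.1077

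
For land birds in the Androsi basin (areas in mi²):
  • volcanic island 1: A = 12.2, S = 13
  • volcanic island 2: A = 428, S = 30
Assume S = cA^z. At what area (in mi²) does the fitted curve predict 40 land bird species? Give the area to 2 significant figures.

z = ln(30/13) / ln(428/12.2) = 0.8362 / 3.5577 = 0.2351
c = 13 / 12.2^0.2351 = 13 / 1.8 = 7.221
A = (40/7.221)^(1/0.2351) ⇒ ln A = ln(5.539)/0.2351 = 7.2830
A = e^7.2830 ≈ 1455 mi²

1500 mi²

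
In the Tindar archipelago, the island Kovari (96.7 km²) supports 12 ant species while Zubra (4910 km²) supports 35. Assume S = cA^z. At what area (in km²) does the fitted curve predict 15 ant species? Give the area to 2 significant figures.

z = ln(35/12) / ln(4910/96.7) = 1.0704 / 3.9274 = 0.2726
c = 12 / 96.7^0.2726 = 12 / 3.476 = 3.452
A = (15/3.452)^(1/0.2726) ⇒ ln A = ln(4.346)/0.2726 = 5.3903
A = e^5.3903 ≈ 219.3 km²

220 km²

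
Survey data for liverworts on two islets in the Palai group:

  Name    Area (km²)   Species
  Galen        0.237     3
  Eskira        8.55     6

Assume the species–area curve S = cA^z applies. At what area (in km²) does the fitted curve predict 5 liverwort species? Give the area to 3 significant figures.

3.33 km²

z = ln(6/3) / ln(8.55/0.237) = 0.6931 / 3.5856 = 0.1933
c = 3 / 0.237^0.1933 = 3 / 0.7571 = 3.963
A = (5/3.963)^(1/0.1933) ⇒ ln A = ln(1.262)/0.1933 = 1.2028
A = e^1.2028 ≈ 3.329 km²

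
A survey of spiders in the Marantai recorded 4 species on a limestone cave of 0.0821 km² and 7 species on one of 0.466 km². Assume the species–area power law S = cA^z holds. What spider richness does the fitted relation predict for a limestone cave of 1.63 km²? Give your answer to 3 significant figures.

z = ln(7/4) / ln(0.466/0.0821) = 0.5596 / 1.7362 = 0.3223
c = 4 / 0.0821^0.3223 = 4 / 0.4468 = 8.953
S₃ = 8.953 × 1.63^0.3223 = 8.953 × 1.171 ≈ 10.48

10.5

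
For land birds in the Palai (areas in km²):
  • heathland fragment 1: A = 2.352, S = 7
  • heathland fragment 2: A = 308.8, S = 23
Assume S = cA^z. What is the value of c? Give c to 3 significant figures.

z = ln(S₂/S₁) / ln(A₂/A₁) = ln(23/7) / ln(308.8/2.352) = 1.1896 / 4.8774 = 0.2439
c = S₁ / A₁^z = 7 / 2.352^0.2439 = 7 / 1.232 = 5.682

5.68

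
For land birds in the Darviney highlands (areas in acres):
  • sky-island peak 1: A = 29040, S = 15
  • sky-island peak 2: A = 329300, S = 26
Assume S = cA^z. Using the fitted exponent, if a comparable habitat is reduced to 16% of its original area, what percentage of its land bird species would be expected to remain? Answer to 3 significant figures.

66.0%

z = ln(26/15) / ln(329300/29040) = 0.5500 / 2.4283 = 0.2265
S_new/S_old = (A_new/A_old)^z = 0.16^0.2265 = exp(0.2265 × -1.8326) = 0.6603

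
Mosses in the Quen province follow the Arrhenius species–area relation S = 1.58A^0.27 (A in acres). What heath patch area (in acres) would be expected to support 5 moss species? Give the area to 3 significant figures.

5 = 1.58 × A^0.27  ⇒  A^0.27 = 5/1.58 = 3.165
ln A = ln(3.165) / 0.27 = 1.1520 / 0.27 = 4.2667
A = e^4.2667 ≈ 71.29 acres

71.3 acres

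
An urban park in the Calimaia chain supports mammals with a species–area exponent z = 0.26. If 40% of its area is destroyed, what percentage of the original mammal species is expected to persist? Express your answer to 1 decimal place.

S_new/S_old = (A_new/A_old)^z = 0.6^0.26
= exp(0.26 × ln 0.6) = exp(0.26 × -0.5108) = exp(-0.1328) ≈ 0.8756

87.6%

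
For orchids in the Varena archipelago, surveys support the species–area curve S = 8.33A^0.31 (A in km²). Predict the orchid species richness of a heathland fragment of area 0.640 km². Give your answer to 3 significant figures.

S = 8.33 × 0.64^0.31 = 8.33 × 0.8708 ≈ 7.254

7.25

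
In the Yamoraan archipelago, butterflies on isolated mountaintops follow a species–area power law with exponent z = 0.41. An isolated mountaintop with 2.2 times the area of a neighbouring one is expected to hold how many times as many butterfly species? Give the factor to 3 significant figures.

1.38

S₂/S₁ = (A₂/A₁)^z = 2.2^0.41
ln(S₂/S₁) = 0.41 × ln 2.2 = 0.41 × 0.7885 = 0.3233
S₂/S₁ = e^0.3233 ≈ 1.382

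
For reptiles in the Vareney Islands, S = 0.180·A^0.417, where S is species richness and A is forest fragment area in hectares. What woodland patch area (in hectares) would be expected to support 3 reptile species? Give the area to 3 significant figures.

851 hectares

3 = 0.18 × A^0.417  ⇒  A^0.417 = 3/0.18 = 16.67
ln A = ln(16.67) / 0.417 = 2.8134 / 0.417 = 6.7468
A = e^6.7468 ≈ 851.3 hectares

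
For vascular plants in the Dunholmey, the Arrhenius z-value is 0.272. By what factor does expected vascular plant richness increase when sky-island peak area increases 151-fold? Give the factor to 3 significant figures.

3.91

S₂/S₁ = (A₂/A₁)^z = 151^0.272
ln(S₂/S₁) = 0.272 × ln 151 = 0.272 × 5.0173 = 1.3647
S₂/S₁ = e^1.3647 ≈ 3.915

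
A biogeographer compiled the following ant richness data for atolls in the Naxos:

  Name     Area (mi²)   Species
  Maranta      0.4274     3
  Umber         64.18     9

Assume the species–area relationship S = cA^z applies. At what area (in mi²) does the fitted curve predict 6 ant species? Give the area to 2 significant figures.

z = ln(9/3) / ln(64.18/0.4274) = 1.0986 / 5.0117 = 0.2192
c = 3 / 0.4274^0.2192 = 3 / 0.83 = 3.614
A = (6/3.614)^(1/0.2192) ⇒ ln A = ln(1.66)/0.2192 = 2.3120
A = e^2.3120 ≈ 10.09 mi²

10 mi²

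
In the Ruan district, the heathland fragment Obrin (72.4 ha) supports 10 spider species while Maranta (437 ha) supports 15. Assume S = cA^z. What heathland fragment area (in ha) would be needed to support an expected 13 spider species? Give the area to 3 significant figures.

z = ln(15/10) / ln(437/72.4) = 0.4055 / 1.7977 = 0.2255
c = 10 / 72.4^0.2255 = 10 / 2.627 = 3.807
A = (13/3.807)^(1/0.2255) ⇒ ln A = ln(3.415)/0.2255 = 5.4455
A = e^5.4455 ≈ 231.7 ha

232 ha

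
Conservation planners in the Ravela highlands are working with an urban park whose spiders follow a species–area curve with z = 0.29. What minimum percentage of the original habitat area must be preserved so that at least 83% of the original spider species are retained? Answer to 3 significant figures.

Need (A_new/A_old)^0.29 = 0.83, so A_new/A_old = 0.83^(1/0.29) = 0.83^3.448
ln(A_new/A_old) = ln 0.83 / 0.29 = -0.1863 / 0.29 = -0.6425
A_new/A_old = e^-0.6425 ≈ 0.526

52.6%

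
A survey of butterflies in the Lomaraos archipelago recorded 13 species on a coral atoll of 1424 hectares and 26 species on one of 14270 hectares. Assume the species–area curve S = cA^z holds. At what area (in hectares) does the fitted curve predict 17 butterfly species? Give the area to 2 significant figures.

3500 hectares

z = ln(26/13) / ln(14270/1424) = 0.6931 / 2.3047 = 0.3008
c = 13 / 1424^0.3008 = 13 / 8.88 = 1.464
A = (17/1.464)^(1/0.3008) ⇒ ln A = ln(11.61)/0.3008 = 8.1532
A = e^8.1532 ≈ 3474 hectares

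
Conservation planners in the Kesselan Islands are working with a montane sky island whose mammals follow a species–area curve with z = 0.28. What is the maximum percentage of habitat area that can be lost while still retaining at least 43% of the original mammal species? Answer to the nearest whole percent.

95%

Need (A_new/A_old)^0.28 = 0.43, so A_new/A_old = 0.43^(1/0.28) = 0.43^3.571
ln(A_new/A_old) = ln 0.43 / 0.28 = -0.8440 / 0.28 = -3.0142
A_new/A_old = e^-3.0142 ≈ 0.04909
Fraction that can be lost = 1 − 0.04909 = 0.9509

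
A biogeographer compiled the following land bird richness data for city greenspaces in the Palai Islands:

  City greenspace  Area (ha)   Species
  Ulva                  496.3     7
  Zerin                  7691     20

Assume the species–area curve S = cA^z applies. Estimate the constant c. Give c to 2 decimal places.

0.65

z = ln(S₂/S₁) / ln(A₂/A₁) = ln(20/7) / ln(7691/496.3) = 1.0498 / 2.7406 = 0.3831
c = S₁ / A₁^z = 7 / 496.3^0.3831 = 7 / 10.78 = 0.6493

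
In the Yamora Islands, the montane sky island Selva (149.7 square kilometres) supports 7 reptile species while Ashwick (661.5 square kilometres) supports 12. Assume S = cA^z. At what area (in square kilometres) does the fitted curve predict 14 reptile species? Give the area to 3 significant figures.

z = ln(12/7) / ln(661.5/149.7) = 0.5390 / 1.4859 = 0.3627
c = 7 / 149.7^0.3627 = 7 / 6.153 = 1.138
A = (14/1.138)^(1/0.3627) ⇒ ln A = ln(12.31)/0.3627 = 6.9195
A = e^6.9195 ≈ 1012 square kilometres

1010 square kilometres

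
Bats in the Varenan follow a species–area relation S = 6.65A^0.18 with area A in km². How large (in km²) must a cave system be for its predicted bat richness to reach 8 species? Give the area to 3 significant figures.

2.79 km²

8 = 6.65 × A^0.18  ⇒  A^0.18 = 8/6.65 = 1.203
ln A = ln(1.203) / 0.18 = 0.1848 / 0.18 = 1.0268
A = e^1.0268 ≈ 2.792 km²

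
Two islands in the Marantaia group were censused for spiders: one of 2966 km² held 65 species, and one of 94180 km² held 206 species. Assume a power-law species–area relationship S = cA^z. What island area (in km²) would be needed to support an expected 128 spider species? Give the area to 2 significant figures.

23000 km²

z = ln(206/65) / ln(94180/2966) = 1.1535 / 3.4580 = 0.3336
c = 65 / 2966^0.3336 = 65 / 14.4 = 4.515
A = (128/4.515)^(1/0.3336) ⇒ ln A = ln(28.35)/0.3336 = 10.0264
A = e^10.0264 ≈ 22617 km²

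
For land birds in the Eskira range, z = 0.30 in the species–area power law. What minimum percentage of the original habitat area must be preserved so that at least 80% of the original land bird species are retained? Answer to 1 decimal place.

47.5%

Need (A_new/A_old)^0.3 = 0.8, so A_new/A_old = 0.8^(1/0.3) = 0.8^3.333
ln(A_new/A_old) = ln 0.8 / 0.3 = -0.2231 / 0.3 = -0.7438
A_new/A_old = e^-0.7438 ≈ 0.4753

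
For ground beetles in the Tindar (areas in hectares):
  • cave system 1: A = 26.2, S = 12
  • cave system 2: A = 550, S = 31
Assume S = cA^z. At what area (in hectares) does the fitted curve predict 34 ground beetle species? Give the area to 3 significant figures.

z = ln(31/12) / ln(550/26.2) = 0.9491 / 3.0442 = 0.3118
c = 12 / 26.2^0.3118 = 12 / 2.768 = 4.335
A = (34/4.335)^(1/0.3118) ⇒ ln A = ln(7.843)/0.3118 = 6.6062
A = e^6.6062 ≈ 739.7 hectares

740 hectares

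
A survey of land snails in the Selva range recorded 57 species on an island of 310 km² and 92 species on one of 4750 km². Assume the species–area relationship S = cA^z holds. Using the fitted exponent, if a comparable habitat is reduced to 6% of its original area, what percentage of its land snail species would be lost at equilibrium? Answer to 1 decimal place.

z = ln(92/57) / ln(4750/310) = 0.4787 / 2.7293 = 0.1754
S_new/S_old = (A_new/A_old)^z = 0.06^0.1754 = exp(0.1754 × -2.8134) = 0.6105
Fraction lost = 1 − 0.6105 = 0.3895

39.0%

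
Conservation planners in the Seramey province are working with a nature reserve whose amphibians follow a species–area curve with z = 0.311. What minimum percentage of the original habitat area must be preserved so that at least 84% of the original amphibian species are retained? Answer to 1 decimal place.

57.1%

Need (A_new/A_old)^0.311 = 0.84, so A_new/A_old = 0.84^(1/0.311) = 0.84^3.215
ln(A_new/A_old) = ln 0.84 / 0.311 = -0.1744 / 0.311 = -0.5606
A_new/A_old = e^-0.5606 ≈ 0.5709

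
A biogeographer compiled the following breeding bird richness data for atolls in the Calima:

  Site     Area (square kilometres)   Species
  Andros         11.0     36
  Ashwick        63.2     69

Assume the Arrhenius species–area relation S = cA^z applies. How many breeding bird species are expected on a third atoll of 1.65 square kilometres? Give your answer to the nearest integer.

z = ln(69/36) / ln(63.2/11) = 0.6506 / 1.7484 = 0.3721
c = 36 / 11^0.3721 = 36 / 2.441 = 14.75
S₃ = 14.75 × 1.65^0.3721 = 14.75 × 1.205 ≈ 17.77

18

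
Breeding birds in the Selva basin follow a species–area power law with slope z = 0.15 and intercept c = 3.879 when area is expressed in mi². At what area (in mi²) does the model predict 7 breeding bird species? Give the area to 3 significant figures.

51.2 mi²

7 = 3.879 × A^0.15  ⇒  A^0.15 = 7/3.879 = 1.805
ln A = ln(1.805) / 0.15 = 0.5903 / 0.15 = 3.9356
A = e^3.9356 ≈ 51.19 mi²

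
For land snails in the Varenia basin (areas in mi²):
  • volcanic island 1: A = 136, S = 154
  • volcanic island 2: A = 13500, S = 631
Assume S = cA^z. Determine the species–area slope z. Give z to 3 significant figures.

0.307

Taking logs: ln S = ln c + z ln A, so z = (ln S₂ − ln S₁)/(ln A₂ − ln A₁).
z = ln(631/154) / ln(13500/136) = ln(4.097) / ln(99.26) = 1.4104 / 4.5978 = 0.3067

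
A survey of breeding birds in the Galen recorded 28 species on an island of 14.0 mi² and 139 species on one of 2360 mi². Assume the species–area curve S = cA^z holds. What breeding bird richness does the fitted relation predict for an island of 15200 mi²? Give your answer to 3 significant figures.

z = ln(139/28) / ln(2360/14) = 1.6023 / 5.1274 = 0.3125
c = 28 / 14^0.3125 = 28 / 2.281 = 12.27
S₃ = 12.27 × 15200^0.3125 = 12.27 × 20.27 ≈ 248.8

249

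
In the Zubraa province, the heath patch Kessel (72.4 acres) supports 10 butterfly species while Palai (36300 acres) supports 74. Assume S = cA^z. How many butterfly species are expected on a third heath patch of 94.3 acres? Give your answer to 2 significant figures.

z = ln(74/10) / ln(36300/72.4) = 2.0015 / 6.2174 = 0.3219
c = 10 / 72.4^0.3219 = 10 / 3.969 = 2.52
S₃ = 2.52 × 94.3^0.3219 = 2.52 × 4.321 ≈ 10.89

11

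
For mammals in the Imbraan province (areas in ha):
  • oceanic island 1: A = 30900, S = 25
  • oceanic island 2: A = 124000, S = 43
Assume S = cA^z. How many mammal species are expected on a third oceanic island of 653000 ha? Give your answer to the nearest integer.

z = ln(43/25) / ln(124000/30900) = 0.5423 / 1.3895 = 0.3903
c = 25 / 30900^0.3903 = 25 / 56.55 = 0.4421
S₃ = 0.4421 × 653000^0.3903 = 0.4421 × 186 ≈ 82.24

82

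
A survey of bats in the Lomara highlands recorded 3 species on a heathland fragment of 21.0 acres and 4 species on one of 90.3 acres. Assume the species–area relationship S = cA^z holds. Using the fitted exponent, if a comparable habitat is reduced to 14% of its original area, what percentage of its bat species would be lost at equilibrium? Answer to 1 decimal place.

32.1%

z = ln(4/3) / ln(90.3/21) = 0.2877 / 1.4586 = 0.1972
S_new/S_old = (A_new/A_old)^z = 0.14^0.1972 = exp(0.1972 × -1.9661) = 0.6786
Fraction lost = 1 − 0.6786 = 0.3214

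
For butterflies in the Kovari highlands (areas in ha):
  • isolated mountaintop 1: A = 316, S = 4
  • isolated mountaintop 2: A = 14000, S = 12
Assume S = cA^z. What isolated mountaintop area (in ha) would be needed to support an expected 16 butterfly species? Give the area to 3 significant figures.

z = ln(12/4) / ln(14000/316) = 1.0986 / 3.7911 = 0.2898
c = 4 / 316^0.2898 = 4 / 5.301 = 0.7545
A = (16/0.7545)^(1/0.2898) ⇒ ln A = ln(21.21)/0.2898 = 10.5395
A = e^10.5395 ≈ 37780 ha

37800 ha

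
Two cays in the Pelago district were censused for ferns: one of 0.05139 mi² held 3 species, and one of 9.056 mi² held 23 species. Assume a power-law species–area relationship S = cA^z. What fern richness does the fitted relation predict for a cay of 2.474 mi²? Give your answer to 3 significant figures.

z = ln(23/3) / ln(9.056/0.05139) = 2.0369 / 5.1717 = 0.3938
c = 3 / 0.05139^0.3938 = 3 / 0.3107 = 9.657
S₃ = 9.657 × 2.474^0.3938 = 9.657 × 1.429 ≈ 13.8

13.8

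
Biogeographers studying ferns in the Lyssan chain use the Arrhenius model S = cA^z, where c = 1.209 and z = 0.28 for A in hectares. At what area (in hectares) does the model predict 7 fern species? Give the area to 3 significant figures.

7 = 1.209 × A^0.28  ⇒  A^0.28 = 7/1.209 = 5.79
ln A = ln(5.79) / 0.28 = 1.7561 / 0.28 = 6.2718
A = e^6.2718 ≈ 529.5 hectares

529 hectares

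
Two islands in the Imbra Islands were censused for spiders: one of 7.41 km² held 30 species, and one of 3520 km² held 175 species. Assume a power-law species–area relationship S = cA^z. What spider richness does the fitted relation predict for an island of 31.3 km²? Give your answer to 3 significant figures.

z = ln(175/30) / ln(3520/7.41) = 1.7636 / 6.1634 = 0.2861
c = 30 / 7.41^0.2861 = 30 / 1.774 = 16.91
S₃ = 16.91 × 31.3^0.2861 = 16.91 × 2.679 ≈ 45.31

45.3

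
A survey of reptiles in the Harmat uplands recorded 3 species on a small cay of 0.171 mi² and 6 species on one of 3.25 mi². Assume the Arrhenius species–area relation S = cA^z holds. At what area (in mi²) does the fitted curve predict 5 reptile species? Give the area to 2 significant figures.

1.5 mi²

z = ln(6/3) / ln(3.25/0.171) = 0.6931 / 2.9447 = 0.2354
c = 3 / 0.171^0.2354 = 3 / 0.6599 = 4.546
A = (5/4.546)^(1/0.2354) ⇒ ln A = ln(1.1)/0.2354 = 0.4041
A = e^0.4041 ≈ 1.498 mi²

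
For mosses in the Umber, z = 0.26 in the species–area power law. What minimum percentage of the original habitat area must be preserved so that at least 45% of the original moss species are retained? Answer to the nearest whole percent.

5%

Need (A_new/A_old)^0.26 = 0.45, so A_new/A_old = 0.45^(1/0.26) = 0.45^3.846
ln(A_new/A_old) = ln 0.45 / 0.26 = -0.7985 / 0.26 = -3.0712
A_new/A_old = e^-3.0712 ≈ 0.04637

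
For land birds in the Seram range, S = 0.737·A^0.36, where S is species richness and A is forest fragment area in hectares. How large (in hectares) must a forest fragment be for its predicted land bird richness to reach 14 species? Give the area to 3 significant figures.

14 = 0.737 × A^0.36  ⇒  A^0.36 = 14/0.737 = 19
ln A = ln(19) / 0.36 = 2.9442 / 0.36 = 8.1784
A = e^8.1784 ≈ 3563 hectares

3560 hectares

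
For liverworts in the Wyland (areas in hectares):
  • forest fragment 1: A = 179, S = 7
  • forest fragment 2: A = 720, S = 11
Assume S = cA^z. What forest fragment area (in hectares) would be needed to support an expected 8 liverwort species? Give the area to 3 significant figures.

z = ln(11/7) / ln(720/179) = 0.4520 / 1.3919 = 0.3247
c = 7 / 179^0.3247 = 7 / 5.39 = 1.299
A = (8/1.299)^(1/0.3247) ⇒ ln A = ln(6.16)/0.3247 = 5.5986
A = e^5.5986 ≈ 270 hectares

270 hectares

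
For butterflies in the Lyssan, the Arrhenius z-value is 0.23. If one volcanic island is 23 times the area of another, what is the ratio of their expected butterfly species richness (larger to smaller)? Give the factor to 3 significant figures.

2.06

S₂/S₁ = (A₂/A₁)^z = 23^0.23
ln(S₂/S₁) = 0.23 × ln 23 = 0.23 × 3.1355 = 0.7212
S₂/S₁ = e^0.7212 ≈ 2.057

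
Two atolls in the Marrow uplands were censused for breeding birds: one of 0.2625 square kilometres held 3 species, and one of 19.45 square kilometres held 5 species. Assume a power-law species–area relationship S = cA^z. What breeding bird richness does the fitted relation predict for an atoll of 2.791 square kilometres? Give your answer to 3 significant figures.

z = ln(5/3) / ln(19.45/0.2625) = 0.5108 / 4.3054 = 0.1186
c = 3 / 0.2625^0.1186 = 3 / 0.8533 = 3.516
S₃ = 3.516 × 2.791^0.1186 = 3.516 × 1.13 ≈ 3.971

3.97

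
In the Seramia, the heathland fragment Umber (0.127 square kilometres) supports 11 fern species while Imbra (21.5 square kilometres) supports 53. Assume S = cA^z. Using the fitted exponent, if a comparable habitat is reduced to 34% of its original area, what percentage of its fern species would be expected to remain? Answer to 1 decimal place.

z = ln(53/11) / ln(21.5/0.127) = 1.5724 / 5.1316 = 0.3064
S_new/S_old = (A_new/A_old)^z = 0.34^0.3064 = exp(0.3064 × -1.0788) = 0.7185

71.9%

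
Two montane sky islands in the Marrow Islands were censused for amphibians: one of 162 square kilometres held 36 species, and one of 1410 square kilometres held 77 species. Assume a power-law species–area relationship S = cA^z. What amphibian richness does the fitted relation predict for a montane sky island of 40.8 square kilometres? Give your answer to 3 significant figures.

z = ln(77/36) / ln(1410/162) = 0.7603 / 2.1637 = 0.3514
c = 36 / 162^0.3514 = 36 / 5.975 = 6.025
S₃ = 6.025 × 40.8^0.3514 = 6.025 × 3.681 ≈ 22.18

22.2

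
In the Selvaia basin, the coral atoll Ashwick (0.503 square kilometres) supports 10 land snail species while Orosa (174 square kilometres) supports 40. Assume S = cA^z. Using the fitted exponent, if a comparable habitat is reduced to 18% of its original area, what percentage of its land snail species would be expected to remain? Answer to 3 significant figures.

z = ln(40/10) / ln(174/0.503) = 1.3863 / 5.8462 = 0.2371
S_new/S_old = (A_new/A_old)^z = 0.18^0.2371 = exp(0.2371 × -1.7148) = 0.6659

66.6%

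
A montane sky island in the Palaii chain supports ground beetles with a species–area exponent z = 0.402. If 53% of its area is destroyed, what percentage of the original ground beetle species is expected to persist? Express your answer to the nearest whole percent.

S_new/S_old = (A_new/A_old)^z = 0.47^0.402
= exp(0.402 × ln 0.47) = exp(0.402 × -0.7550) = exp(-0.3035) ≈ 0.7382

74%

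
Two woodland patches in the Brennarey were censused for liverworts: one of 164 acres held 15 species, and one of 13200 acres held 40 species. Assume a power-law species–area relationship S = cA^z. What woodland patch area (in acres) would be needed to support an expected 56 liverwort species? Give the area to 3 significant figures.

59500 acres

z = ln(40/15) / ln(13200/164) = 0.9808 / 4.3881 = 0.2235
c = 15 / 164^0.2235 = 15 / 3.127 = 4.798
A = (56/4.798)^(1/0.2235) ⇒ ln A = ln(11.67)/0.2235 = 10.9933
A = e^10.9933 ≈ 59475 acres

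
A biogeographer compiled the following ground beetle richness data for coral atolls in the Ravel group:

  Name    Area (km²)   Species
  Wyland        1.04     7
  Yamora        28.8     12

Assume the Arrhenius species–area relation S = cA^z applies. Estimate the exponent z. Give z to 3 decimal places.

0.162

Taking logs: ln S = ln c + z ln A, so z = (ln S₂ − ln S₁)/(ln A₂ − ln A₁).
z = ln(12/7) / ln(28.8/1.04) = ln(1.714) / ln(27.69) = 0.5390 / 3.3212 = 0.1623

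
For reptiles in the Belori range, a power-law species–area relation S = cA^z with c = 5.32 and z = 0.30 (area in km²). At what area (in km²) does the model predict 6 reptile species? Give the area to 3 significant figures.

6 = 5.32 × A^0.3  ⇒  A^0.3 = 6/5.32 = 1.128
ln A = ln(1.128) / 0.3 = 0.1203 / 0.3 = 0.4010
A = e^0.4010 ≈ 1.493 km²

1.49 km²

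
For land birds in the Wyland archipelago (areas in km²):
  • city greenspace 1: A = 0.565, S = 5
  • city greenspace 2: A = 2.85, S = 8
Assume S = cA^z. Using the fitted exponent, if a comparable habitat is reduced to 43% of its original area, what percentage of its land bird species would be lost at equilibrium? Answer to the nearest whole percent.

22%

z = ln(8/5) / ln(2.85/0.565) = 0.4700 / 1.6182 = 0.2904
S_new/S_old = (A_new/A_old)^z = 0.43^0.2904 = exp(0.2904 × -0.8440) = 0.7826
Fraction lost = 1 − 0.7826 = 0.2174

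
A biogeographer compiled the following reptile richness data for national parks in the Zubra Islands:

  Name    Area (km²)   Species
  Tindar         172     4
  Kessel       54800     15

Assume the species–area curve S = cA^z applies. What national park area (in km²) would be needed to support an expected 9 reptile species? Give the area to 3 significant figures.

z = ln(15/4) / ln(54800/172) = 1.3218 / 5.7640 = 0.2293
c = 4 / 172^0.2293 = 4 / 3.256 = 1.229
A = (9/1.229)^(1/0.2293) ⇒ ln A = ln(7.325)/0.2293 = 8.6838
A = e^8.6838 ≈ 5907 km²

5910 km²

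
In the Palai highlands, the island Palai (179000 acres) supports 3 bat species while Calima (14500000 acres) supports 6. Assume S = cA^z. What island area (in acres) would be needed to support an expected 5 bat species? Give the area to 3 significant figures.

z = ln(6/3) / ln(14500000/179000) = 0.6931 / 4.3945 = 0.1577
c = 3 / 179000^0.1577 = 3 / 6.738 = 0.4452
A = (5/0.4452)^(1/0.1577) ⇒ ln A = ln(11.23)/0.1577 = 15.3337
A = e^15.3337 ≈ 4564181 acres

4560000 acres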